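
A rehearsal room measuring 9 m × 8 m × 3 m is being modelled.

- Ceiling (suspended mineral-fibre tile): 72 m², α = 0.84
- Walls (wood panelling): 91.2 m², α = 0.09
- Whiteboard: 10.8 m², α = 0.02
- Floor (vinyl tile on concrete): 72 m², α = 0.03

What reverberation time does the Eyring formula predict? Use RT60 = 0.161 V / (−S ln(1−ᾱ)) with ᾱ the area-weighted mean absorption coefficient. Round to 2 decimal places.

0.41 s

S = Σ Sᵢ = 246.0 m².
Absorption A = 72×0.84 + 91.2×0.09 + 10.8×0.02 + 72×0.03 = 71.064 sabins.
Mean coefficient ᾱ = A/S = 0.2889.
−S·ln(1−ᾱ) = −246.0 × ln(1 − 0.2889) = 83.872.
V = 9 × 8 × 3 = 216 m³.
T = 0.161·V/[−S·ln(1−ᾱ)] = 0.161·216/83.872 = 0.41 s.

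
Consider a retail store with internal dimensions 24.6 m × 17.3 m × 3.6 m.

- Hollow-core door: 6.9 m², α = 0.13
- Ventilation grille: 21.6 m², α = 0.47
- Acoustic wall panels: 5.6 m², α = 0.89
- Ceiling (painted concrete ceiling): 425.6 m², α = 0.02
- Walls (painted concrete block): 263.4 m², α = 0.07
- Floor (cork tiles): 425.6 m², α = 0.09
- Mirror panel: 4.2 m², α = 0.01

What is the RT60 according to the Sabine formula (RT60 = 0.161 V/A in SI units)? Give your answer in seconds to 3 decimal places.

Summing Sᵢαᵢ: 0.897 + 10.152 + 4.984 + 8.512 + 18.438 + 38.304 + 0.042 → A = 81.329 sabins.
Room volume: 1532.088 m³.
Sabine: RT60 = 0.161 × 1532.088 / 81.329 = 3.033 s.

3.033 s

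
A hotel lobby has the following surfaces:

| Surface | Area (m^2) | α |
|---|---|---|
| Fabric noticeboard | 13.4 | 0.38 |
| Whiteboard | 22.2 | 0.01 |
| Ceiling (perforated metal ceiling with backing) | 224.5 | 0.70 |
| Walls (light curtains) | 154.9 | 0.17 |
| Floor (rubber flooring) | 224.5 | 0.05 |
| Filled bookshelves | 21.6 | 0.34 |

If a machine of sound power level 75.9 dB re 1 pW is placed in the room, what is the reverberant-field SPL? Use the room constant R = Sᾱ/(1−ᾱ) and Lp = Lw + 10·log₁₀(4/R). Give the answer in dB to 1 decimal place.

Σ(Sᵢαᵢ) = 13.4×0.38 + 22.2×0.01 + 224.5×0.70 + 154.9×0.17 + 224.5×0.05 + 21.6×0.34 = 207.366; total area S = 661.1 m^2.
ᾱ = 207.366/661.1 = 0.3137; R = Sᾱ/(1−ᾱ) = 207.366/(1−0.3137) = 302.151 m^2.
Lp = Lw + 10 log₁₀(4/R) = 75.9 -18.78 = 57.1 dB.

57.1 dB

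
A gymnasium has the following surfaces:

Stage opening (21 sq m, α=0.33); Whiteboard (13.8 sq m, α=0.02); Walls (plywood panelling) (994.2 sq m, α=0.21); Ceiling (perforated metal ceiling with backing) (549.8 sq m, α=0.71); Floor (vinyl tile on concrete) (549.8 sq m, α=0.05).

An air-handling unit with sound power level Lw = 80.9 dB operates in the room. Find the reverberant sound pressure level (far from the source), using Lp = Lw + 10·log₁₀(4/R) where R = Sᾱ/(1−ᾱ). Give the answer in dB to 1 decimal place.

A = 633.836 sabins; S = 2128.6 sq m.
ᾱ = 633.836/2128.6 = 0.2978; R = Sᾱ/(1−ᾱ) = 633.836/(1−0.2978) = 902.643 sq m.
Lp = 80.9 + 10·log₁₀(4/902.643) = 80.9 + (-23.53) = 57.4 dB.

57.4 dB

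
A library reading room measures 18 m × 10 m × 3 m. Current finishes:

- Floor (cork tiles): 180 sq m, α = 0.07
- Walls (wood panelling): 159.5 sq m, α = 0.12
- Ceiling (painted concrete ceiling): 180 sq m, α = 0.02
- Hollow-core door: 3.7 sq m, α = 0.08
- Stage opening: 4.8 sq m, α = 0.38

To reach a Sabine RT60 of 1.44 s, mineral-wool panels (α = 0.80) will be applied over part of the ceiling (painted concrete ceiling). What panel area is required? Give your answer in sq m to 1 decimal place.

29.4

Summing Sᵢαᵢ: 12.600 + 19.140 + 3.600 + 0.296 + 1.824 → A₁ = 37.460 sabins.
Required A₂ = 0.161·540/1.44 = 60.375 sabins.
Absorption to add: 60.375 − 37.460 = 22.915 sabins.
Net gain per sq m: Δα = 0.80 − 0.02 = 0.78.
Panel area = 22.915 / 0.78 = 29.4 sq m.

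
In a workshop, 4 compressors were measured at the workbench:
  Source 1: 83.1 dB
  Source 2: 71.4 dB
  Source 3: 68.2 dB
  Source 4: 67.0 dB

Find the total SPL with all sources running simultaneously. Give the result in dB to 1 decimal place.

Σ 10^(Lᵢ/10) = 2.296e+08.
L_total = 10·log₁₀(2.296e+08) = 83.6 dB.

83.6 dB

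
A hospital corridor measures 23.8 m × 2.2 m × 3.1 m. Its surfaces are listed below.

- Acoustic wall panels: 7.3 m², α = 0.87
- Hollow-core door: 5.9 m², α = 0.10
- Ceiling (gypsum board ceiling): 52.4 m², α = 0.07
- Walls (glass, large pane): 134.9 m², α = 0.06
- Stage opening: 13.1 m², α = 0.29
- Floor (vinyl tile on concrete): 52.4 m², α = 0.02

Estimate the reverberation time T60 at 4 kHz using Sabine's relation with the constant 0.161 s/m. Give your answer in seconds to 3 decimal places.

1.110 sec

Total absorption A = 7.3×0.87 + 5.9×0.10 + 52.4×0.07 + 134.9×0.06 + 13.1×0.29 + 52.4×0.02
  = 6.351 + 0.590 + 3.668 + 8.094 + 3.799 + 1.048 = 23.550 m² sabins.
V = 23.8·2.2·3.1 = 162.316 m³.
T = 0.161 V/A = 0.161·162.316/23.550 = 1.110 s.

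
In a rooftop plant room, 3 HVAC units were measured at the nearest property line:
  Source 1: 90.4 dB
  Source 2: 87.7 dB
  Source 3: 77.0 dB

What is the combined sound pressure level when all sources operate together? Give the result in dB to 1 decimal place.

Σ 10^(Lᵢ/10) = 1.735e+09.
Back to dB: 10·log₁₀ Σ = 92.4 dB.

92.4 dB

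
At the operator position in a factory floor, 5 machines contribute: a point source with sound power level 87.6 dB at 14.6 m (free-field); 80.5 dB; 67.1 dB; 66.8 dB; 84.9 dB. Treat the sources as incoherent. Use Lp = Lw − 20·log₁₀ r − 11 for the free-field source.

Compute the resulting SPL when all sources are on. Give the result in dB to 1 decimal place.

86.3 dB

Source at 14.6 m: Lp = 87.6 − 20·log₁₀(14.6) − 11 = 53.3 dB.
Sum in the linear (power) domain: Σ 10^(Lᵢ/10) = 10^(53.3/10) + 10^(80.5/10) + 10^(67.1/10) + 10^(66.8/10) + 10^(84.9/10) = 4.314e+08.
Back to dB: 10·log₁₀ Σ = 86.3 dB.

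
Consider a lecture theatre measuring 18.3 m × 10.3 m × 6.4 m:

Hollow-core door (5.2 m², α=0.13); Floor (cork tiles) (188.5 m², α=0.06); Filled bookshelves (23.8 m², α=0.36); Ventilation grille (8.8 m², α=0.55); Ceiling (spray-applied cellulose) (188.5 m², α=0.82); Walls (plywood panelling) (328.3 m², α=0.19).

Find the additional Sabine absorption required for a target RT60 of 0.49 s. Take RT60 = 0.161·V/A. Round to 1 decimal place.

Equivalent absorption area: A₁ = 5.2·0.13 + 188.5·0.06 + 23.8·0.36 + 8.8·0.55 + 188.5·0.82 + 328.3·0.19 = 242.341 m².
V = 1206.336 m³. Required absorption A₂ = 0.161 × 1206.336 / 0.49 = 396.368 sabins.
Shortfall: 396.368 − 242.341 = 154.0 sabins.

154.0 sabins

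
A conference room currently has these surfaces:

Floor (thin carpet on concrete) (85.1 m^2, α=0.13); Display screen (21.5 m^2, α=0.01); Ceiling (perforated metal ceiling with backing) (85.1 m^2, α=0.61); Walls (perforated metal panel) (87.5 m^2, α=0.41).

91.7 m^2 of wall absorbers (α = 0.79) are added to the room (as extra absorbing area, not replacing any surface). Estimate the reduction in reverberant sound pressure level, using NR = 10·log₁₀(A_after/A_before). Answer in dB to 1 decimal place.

2.4 dB

Total absorption A_before = 85.1*0.13 + 21.5*0.01 + 85.1*0.61 + 87.5*0.41
  = 11.063 + 0.215 + 51.911 + 35.875 = 99.064 m^2 sabins.
Added absorption = 91.7 × 0.79 = 72.443 sabins.
A_after = 99.064 + 72.443 = 171.507 sabins.
Reduction = 10 log₁₀(A_after/A_before) = 10 log₁₀(1.7313) = 2.4 dB.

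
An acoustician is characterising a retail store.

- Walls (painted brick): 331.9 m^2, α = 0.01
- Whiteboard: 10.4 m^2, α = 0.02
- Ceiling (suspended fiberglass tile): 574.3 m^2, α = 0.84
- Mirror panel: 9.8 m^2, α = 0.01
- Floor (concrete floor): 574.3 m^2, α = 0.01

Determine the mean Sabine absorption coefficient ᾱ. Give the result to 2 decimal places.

Total surface area S = 1500.7 m^2.
Weighted sum Σ Sα = 491.780.
ᾱ = 491.780 / 1500.7 = 0.33.

0.33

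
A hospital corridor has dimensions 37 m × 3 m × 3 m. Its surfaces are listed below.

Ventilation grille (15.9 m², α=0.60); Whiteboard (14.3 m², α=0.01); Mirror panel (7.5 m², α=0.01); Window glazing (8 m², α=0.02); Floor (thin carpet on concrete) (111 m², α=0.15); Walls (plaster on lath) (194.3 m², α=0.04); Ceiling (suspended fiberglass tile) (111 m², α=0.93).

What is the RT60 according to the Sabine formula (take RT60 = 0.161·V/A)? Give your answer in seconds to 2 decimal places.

0.39 s

Total absorption A = 15.9×0.60 + 14.3×0.01 + 7.5×0.01 + 8×0.02 + 111×0.15 + 194.3×0.04 + 111×0.93
  = 9.540 + 0.143 + 0.075 + 0.160 + 16.650 + 7.772 + 103.230 = 137.570 m² sabins.
V = 37·3·3 = 333 m³.
RT60 = 0.161 · V / A = 0.161 × 333 / 137.570 = 0.39 s.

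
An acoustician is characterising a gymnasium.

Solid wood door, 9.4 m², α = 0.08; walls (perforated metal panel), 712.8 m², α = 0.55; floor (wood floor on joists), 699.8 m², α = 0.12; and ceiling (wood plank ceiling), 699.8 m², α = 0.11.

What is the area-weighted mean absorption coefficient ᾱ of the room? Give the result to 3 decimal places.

S = Σ Sᵢ = 9.4 + 712.8 + 699.8 + 699.8 = 2121.8 m².
A = 9.4*0.08 + 712.8*0.55 + 699.8*0.12 + 699.8*0.11 = 553.746 sabins.
ᾱ = A/S = 0.261.

0.261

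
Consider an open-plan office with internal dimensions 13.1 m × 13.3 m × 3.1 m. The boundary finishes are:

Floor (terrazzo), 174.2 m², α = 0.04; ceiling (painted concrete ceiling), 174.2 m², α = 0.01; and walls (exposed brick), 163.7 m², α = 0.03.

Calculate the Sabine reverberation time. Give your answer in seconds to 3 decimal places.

6.384 seconds

Equivalent absorption area: A = 174.2×0.04 + 174.2×0.01 + 163.7×0.03 = 13.621 m².
Volume V = 13.1 × 13.3 × 3.1 = 540.113 m³.
Sabine: RT60 = 0.161 × 540.113 / 13.621 = 6.384 s.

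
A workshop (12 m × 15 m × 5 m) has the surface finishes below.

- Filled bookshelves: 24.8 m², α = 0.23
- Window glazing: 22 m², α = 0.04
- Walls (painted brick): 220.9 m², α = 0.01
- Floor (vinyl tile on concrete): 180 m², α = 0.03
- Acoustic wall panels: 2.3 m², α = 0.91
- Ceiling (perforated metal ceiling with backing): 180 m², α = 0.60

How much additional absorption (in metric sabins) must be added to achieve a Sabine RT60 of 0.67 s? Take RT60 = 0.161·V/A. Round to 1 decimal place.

A₁ = Σ Sᵢαᵢ = 24.8*0.23 + 22*0.04 + 220.9*0.01 + 180*0.03 + 2.3*0.91 + 180*0.60 = 124.286 sabins.
For T = 0.67 s, need A₂ = 0.161·V/T = 0.161·900/0.67 = 216.269 sabins.
ΔA = A₂ − A₁ = 216.269 − 124.286 = 92.0 sabins.

92.0 sabins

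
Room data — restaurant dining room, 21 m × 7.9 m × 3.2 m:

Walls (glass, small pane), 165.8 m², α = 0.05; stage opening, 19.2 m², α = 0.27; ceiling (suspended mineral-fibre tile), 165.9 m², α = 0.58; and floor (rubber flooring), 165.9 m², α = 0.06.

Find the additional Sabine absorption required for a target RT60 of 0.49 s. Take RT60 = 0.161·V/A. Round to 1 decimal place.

54.8 sabins

Equivalent absorption area: A₁ = 165.8·0.05 + 19.2·0.27 + 165.9·0.58 + 165.9·0.06 = 119.650 m².
Target A₂ = 0.161·530.88/0.49 = 174.432 sabins (V = 530.88 m³).
Shortfall: 174.432 − 119.650 = 54.8 sabins.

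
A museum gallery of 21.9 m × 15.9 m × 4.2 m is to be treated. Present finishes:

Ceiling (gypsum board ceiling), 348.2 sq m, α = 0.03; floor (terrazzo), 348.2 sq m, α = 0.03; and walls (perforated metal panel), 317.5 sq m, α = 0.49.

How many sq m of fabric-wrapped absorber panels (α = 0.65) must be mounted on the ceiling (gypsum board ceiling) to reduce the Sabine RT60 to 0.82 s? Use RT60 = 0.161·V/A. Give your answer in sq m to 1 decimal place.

178.5

Summing Sᵢαᵢ: 10.446 + 10.446 + 155.575 → A₁ = 176.467 sabins.
V = 1462.482 m³. Target absorption A₂ = 0.161 × 1462.482 / 0.82 = 287.146 sabins.
ΔA needed = 287.146 − 176.467 = 110.679 sabins.
Each sq m of panel replacing the ceiling (gypsum board ceiling) adds (0.65 − 0.03) = 0.62 sabins.
Panel area = 110.679 / 0.62 = 178.5 sq m.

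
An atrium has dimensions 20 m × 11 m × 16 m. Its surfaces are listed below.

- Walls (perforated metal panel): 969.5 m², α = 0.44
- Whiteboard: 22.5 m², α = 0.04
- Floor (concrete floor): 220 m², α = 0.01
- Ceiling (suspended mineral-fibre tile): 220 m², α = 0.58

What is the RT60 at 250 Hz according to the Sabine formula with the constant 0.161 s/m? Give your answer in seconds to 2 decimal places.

Total absorption A = 969.5*0.44 + 22.5*0.04 + 220*0.01 + 220*0.58
  = 426.580 + 0.900 + 2.200 + 127.600 = 557.280 m² sabins.
Room volume: 3520 m³.
Sabine: RT60 = 0.161 × 3520 / 557.280 = 1.02 s.

1.02 seconds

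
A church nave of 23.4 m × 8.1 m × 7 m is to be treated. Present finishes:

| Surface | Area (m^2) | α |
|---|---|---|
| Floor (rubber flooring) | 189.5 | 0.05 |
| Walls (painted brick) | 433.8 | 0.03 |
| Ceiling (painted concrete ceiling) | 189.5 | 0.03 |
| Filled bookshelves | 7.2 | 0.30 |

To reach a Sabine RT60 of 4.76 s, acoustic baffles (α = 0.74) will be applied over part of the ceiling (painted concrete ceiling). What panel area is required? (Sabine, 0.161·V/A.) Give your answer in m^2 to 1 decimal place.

Summing Sᵢαᵢ: 9.475 + 13.014 + 5.685 + 2.160 → A₁ = 30.334 sabins.
Required A₂ = 0.161·1326.78/4.76 = 44.876 sabins.
Absorption to add: 44.876 − 30.334 = 14.542 sabins.
Net gain per m^2: Δα = 0.74 − 0.03 = 0.71.
Area = ΔA/Δα = 14.542/0.71 = 20.5 m^2.

20.5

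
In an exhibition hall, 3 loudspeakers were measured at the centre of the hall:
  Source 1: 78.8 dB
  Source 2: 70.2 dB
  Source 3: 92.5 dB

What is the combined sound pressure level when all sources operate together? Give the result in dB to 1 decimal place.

92.7 dB

Σ 10^(Lᵢ/10) = 1.865e+09.
Combined level = 10 log₁₀(1.865e+09) = 92.7 dB.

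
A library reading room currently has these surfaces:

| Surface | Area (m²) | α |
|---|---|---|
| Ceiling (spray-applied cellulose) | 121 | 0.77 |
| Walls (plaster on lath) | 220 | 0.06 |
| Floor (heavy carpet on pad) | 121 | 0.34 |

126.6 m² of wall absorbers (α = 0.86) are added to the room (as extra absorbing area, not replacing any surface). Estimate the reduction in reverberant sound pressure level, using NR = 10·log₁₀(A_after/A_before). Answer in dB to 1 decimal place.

2.4 dB

Total absorption A_before = 121·0.77 + 220·0.06 + 121·0.34
  = 93.170 + 13.200 + 41.140 = 147.510 m² sabins.
Added absorption = 126.6 × 0.86 = 108.876 sabins.
A_after = 147.510 + 108.876 = 256.386 sabins.
NR = 10·log₁₀(256.386/147.510) = 2.4 dB.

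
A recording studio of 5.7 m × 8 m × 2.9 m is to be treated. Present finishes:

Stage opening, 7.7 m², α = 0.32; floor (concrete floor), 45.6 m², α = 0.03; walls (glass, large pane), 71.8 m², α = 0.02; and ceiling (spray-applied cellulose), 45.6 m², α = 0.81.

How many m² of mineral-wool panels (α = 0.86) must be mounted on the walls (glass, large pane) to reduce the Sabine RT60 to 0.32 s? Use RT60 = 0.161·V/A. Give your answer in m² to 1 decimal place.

Summing Sᵢαᵢ: 2.464 + 1.368 + 1.436 + 36.936 → A₁ = 42.204 sabins.
Required A₂ = 0.161·132.24/0.32 = 66.533 sabins.
Absorption to add: 66.533 − 42.204 = 24.329 sabins.
Net gain per m²: Δα = 0.86 − 0.02 = 0.84.
Panel area = 24.329 / 0.84 = 29.0 m².

29.0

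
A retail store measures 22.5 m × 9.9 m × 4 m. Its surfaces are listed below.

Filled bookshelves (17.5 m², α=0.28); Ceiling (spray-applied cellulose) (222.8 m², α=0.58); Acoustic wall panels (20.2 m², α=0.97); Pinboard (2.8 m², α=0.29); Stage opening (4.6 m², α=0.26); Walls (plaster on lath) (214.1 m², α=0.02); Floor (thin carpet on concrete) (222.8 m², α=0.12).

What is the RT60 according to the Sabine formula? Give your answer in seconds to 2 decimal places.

0.77 sec

A = Σ Sᵢαᵢ = 17.5·0.28 + 222.8·0.58 + 20.2·0.97 + 2.8·0.29 + 4.6·0.26 + 214.1·0.02 + 222.8·0.12 = 186.744 sabins.
V = 22.5·9.9·4 = 891 m³.
T = 0.161 V/A = 0.161·891/186.744 = 0.77 s.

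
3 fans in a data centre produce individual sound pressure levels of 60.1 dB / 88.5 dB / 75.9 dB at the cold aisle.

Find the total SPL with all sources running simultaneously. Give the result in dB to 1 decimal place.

88.7 dB

Σ 10^(Lᵢ/10) = 7.479e+08.
L_total = 10·log₁₀(7.479e+08) = 88.7 dB.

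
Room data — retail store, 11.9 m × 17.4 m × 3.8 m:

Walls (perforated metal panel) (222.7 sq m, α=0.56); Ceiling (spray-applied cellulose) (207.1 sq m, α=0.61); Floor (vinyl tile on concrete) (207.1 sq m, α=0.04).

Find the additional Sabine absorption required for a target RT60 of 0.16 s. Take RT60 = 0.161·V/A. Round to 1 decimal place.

Total absorption A₁ = 222.7·0.56 + 207.1·0.61 + 207.1·0.04
  = 124.712 + 126.331 + 8.284 = 259.327 sq m sabins.
For T = 0.16 s, need A₂ = 0.161·V/T = 0.161·786.828/0.16 = 791.746 sabins.
Shortfall: 791.746 − 259.327 = 532.4 sabins.

532.4 sabins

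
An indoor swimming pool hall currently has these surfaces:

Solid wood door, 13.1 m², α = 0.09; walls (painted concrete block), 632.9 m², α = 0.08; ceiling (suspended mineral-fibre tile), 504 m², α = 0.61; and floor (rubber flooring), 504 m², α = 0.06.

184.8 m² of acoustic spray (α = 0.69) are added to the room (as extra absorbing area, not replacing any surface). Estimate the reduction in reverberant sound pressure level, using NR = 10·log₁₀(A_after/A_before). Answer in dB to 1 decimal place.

Total absorption A_before = 13.1×0.09 + 632.9×0.08 + 504×0.61 + 504×0.06
  = 1.179 + 50.632 + 307.440 + 30.240 = 389.491 m² sabins.
Treatment contributes 184.8·0.69 = 127.512 sabins.
New total A_after = 517.003 sabins.
NR = 10·log₁₀(517.003/389.491) = 1.2 dB.

1.2 dB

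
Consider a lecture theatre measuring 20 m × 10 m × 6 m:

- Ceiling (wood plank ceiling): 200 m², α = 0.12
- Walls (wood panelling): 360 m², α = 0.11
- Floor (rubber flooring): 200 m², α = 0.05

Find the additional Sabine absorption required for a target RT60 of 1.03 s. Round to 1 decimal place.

Summing Sᵢαᵢ: 24.000 + 39.600 + 10.000 → A₁ = 73.600 sabins.
For T = 1.03 s, need A₂ = 0.161·V/T = 0.161·1200/1.03 = 187.573 sabins.
Additional absorption ΔA = 187.573 − 73.600 = 114.0 sabins.

114.0 sabins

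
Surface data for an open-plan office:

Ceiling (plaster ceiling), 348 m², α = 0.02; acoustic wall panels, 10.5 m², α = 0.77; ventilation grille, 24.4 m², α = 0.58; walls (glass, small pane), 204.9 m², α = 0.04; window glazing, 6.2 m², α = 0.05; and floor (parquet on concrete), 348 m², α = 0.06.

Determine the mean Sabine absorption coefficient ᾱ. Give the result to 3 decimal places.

0.062

S = Σ Sᵢ = 348 + 10.5 + 24.4 + 204.9 + 6.2 + 348 = 942.0 m².
A = 348*0.02 + 10.5*0.77 + 24.4*0.58 + 204.9*0.04 + 6.2*0.05 + 348*0.06 = 58.583 sabins.
ᾱ = A/S = 0.062.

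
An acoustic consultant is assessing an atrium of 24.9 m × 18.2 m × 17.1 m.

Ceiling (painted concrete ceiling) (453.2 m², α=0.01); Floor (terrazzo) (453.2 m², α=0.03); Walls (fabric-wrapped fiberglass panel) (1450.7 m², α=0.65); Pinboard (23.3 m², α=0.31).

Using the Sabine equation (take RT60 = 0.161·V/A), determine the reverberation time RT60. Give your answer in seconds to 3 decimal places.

1.288 s

Total absorption A = 453.2·0.01 + 453.2·0.03 + 1450.7·0.65 + 23.3·0.31
  = 4.532 + 13.596 + 942.955 + 7.223 = 968.306 m² sabins.
Volume V = 24.9 × 18.2 × 17.1 = 7749.378 m³.
RT60 = 0.161 · V / A = 0.161 × 7749.378 / 968.306 = 1.288 s.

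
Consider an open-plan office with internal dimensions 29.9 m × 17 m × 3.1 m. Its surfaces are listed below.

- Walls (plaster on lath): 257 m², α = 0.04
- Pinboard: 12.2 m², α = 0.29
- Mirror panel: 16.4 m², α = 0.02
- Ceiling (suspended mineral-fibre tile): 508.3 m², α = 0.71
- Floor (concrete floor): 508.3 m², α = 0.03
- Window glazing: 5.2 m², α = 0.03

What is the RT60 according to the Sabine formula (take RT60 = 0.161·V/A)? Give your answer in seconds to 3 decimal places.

0.650 seconds

Summing Sᵢαᵢ: 10.280 + 3.538 + 0.328 + 360.893 + 15.249 + 0.156 → A = 390.444 sabins.
Room volume: 1575.73 m³.
RT60 = 0.161 · V / A = 0.161 × 1575.73 / 390.444 = 0.650 s.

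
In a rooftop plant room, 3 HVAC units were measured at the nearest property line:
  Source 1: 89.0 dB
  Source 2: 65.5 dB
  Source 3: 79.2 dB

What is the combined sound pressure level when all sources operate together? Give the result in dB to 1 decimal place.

Converting to relative power and adding: 10^(89.0/10) + 10^(65.5/10) + 10^(79.2/10) = 8.811e+08.
Back to dB: 10·log₁₀ Σ = 89.5 dB.

89.5 dB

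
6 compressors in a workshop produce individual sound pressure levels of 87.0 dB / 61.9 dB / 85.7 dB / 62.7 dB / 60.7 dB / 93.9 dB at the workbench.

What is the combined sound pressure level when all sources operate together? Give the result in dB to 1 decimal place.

95.2 dB

Sum in the linear (power) domain: Σ 10^(Lᵢ/10) = 10^(87.0/10) + 10^(61.9/10) + 10^(85.7/10) + 10^(62.7/10) + 10^(60.7/10) + 10^(93.9/10) = 3.332e+09.
Combined level = 10 log₁₀(3.332e+09) = 95.2 dB.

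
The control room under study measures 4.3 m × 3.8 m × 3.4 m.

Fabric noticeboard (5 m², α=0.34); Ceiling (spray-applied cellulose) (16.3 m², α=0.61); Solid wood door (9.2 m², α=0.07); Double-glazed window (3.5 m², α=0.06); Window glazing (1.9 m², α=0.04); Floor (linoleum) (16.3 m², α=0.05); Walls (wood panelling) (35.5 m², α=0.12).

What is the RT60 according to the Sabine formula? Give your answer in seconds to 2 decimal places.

Total absorption A = 5·0.34 + 16.3·0.61 + 9.2·0.07 + 3.5·0.06 + 1.9·0.04 + 16.3·0.05 + 35.5·0.12
  = 1.700 + 9.943 + 0.644 + 0.210 + 0.076 + 0.815 + 4.260 = 17.648 m² sabins.
Volume V = 4.3 × 3.8 × 3.4 = 55.556 m³.
T = 0.161 V/A = 0.161·55.556/17.648 = 0.51 s.

0.51 s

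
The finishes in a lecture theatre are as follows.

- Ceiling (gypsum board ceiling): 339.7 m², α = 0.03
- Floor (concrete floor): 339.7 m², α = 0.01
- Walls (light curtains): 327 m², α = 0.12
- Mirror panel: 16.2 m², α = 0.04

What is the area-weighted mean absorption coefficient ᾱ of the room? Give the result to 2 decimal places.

S = Σ Sᵢ = 339.7 + 339.7 + 327 + 16.2 = 1022.6 m².
A = 339.7×0.03 + 339.7×0.01 + 327×0.12 + 16.2×0.04 = 53.476 sabins.
ᾱ = 53.476 / 1022.6 = 0.05.

0.05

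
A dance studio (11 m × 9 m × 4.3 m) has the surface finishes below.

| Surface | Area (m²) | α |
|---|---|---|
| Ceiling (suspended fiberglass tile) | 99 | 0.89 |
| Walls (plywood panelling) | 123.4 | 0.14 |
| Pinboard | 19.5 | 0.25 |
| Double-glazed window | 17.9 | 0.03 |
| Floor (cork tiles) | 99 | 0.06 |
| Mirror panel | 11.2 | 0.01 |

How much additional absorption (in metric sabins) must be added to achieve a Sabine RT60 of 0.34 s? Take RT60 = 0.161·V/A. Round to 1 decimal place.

84.7 sabins

Total absorption A₁ = 99·0.89 + 123.4·0.14 + 19.5·0.25 + 17.9·0.03 + 99·0.06 + 11.2·0.01
  = 88.110 + 17.276 + 4.875 + 0.537 + 5.940 + 0.112 = 116.850 m² sabins.
Target A₂ = 0.161·425.7/0.34 = 201.581 sabins (V = 425.7 m³).
Additional absorption ΔA = 201.581 − 116.850 = 84.7 sabins.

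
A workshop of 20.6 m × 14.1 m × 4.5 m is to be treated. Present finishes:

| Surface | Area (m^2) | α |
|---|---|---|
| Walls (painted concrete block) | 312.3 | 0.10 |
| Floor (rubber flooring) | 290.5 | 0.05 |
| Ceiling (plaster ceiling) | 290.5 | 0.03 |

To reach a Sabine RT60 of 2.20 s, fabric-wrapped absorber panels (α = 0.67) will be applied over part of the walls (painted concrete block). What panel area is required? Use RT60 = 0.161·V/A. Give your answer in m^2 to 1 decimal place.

72.3

Total absorption A₁ = 312.3·0.10 + 290.5·0.05 + 290.5·0.03
  = 31.230 + 14.525 + 8.715 = 54.470 m^2 sabins.
Required A₂ = 0.161·1307.07/2.20 = 95.654 sabins.
ΔA needed = 95.654 − 54.470 = 41.184 sabins.
Each m^2 of panel replacing the walls (painted concrete block) adds (0.67 − 0.10) = 0.57 sabins.
Panel area = 41.184 / 0.57 = 72.3 m^2.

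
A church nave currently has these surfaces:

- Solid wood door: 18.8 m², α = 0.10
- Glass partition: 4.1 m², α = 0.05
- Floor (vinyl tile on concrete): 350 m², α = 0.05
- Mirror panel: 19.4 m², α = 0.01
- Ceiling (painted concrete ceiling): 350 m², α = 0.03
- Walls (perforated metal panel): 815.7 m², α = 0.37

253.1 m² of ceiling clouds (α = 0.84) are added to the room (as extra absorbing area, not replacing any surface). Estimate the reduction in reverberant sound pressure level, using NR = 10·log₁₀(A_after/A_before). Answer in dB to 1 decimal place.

2.1 dB

Summing Sᵢαᵢ: 1.880 + 0.205 + 17.500 + 0.194 + 10.500 + 301.809 → A_before = 332.088 sabins.
Treatment contributes 253.1·0.84 = 212.604 sabins.
A_after = 332.088 + 212.604 = 544.692 sabins.
NR = 10·log₁₀(544.692/332.088) = 2.1 dB.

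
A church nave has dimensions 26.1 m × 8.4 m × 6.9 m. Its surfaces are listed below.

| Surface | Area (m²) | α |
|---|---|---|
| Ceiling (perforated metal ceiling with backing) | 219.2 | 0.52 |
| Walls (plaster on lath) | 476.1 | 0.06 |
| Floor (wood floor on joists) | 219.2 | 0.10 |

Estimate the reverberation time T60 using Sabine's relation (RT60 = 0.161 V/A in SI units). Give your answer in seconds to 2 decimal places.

Summing Sᵢαᵢ: 113.984 + 28.566 + 21.920 → A = 164.470 sabins.
Room volume: 1512.756 m³.
T = 0.161 V/A = 0.161·1512.756/164.470 = 1.48 s.

1.48 seconds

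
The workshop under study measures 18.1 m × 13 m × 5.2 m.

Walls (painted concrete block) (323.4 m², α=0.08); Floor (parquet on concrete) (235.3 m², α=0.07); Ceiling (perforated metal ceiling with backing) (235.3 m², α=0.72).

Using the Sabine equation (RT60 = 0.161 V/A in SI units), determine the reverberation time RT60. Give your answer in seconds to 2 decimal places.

0.93 s

A = Σ Sᵢαᵢ = 323.4*0.08 + 235.3*0.07 + 235.3*0.72 = 211.759 sabins.
V = 18.1·13·5.2 = 1223.56 m³.
RT60 = 0.161 · V / A = 0.161 × 1223.56 / 211.759 = 0.93 s.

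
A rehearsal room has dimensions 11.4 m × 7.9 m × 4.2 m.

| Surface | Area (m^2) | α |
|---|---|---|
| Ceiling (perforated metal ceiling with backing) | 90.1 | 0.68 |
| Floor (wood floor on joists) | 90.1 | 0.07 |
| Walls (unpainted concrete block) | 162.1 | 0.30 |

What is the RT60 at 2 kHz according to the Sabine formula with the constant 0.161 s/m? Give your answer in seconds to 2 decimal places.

Equivalent absorption area: A = 90.1·0.68 + 90.1·0.07 + 162.1·0.30 = 116.205 m^2.
V = 11.4·7.9·4.2 = 378.252 m³.
RT60 = 0.161 · V / A = 0.161 × 378.252 / 116.205 = 0.52 s.

0.52 sec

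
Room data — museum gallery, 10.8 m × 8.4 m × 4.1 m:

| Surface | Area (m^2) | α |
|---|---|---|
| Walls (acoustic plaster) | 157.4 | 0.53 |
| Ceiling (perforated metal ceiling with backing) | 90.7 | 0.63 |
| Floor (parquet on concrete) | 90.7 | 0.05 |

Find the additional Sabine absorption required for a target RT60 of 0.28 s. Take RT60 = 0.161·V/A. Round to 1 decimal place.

68.8 sabins

Equivalent absorption area: A₁ = 157.4·0.53 + 90.7·0.63 + 90.7·0.05 = 145.098 m^2.
For T = 0.28 s, need A₂ = 0.161·V/T = 0.161·371.952/0.28 = 213.872 sabins.
Shortfall: 213.872 − 145.098 = 68.8 sabins.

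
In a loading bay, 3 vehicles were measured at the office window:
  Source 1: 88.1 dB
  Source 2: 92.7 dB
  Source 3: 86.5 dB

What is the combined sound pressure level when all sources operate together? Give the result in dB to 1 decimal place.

94.7 dB

Converting to relative power and adding: 10^(88.1/10) + 10^(92.7/10) + 10^(86.5/10) = 2.954e+09.
Back to dB: 10·log₁₀ Σ = 94.7 dB.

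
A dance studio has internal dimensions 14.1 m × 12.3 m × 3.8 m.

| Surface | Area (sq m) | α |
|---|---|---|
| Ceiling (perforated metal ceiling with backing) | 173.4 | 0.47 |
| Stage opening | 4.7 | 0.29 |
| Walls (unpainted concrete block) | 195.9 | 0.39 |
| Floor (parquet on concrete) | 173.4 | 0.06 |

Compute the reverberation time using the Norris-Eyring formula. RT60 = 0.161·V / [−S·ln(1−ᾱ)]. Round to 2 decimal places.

Total surface area S = 173.4 + 4.7 + 195.9 + 173.4 = 547.4 sq m.
Σ(Sᵢαᵢ) = 173.4×0.47 + 4.7×0.29 + 195.9×0.39 + 173.4×0.06 = 169.666.
ᾱ = 169.666 / 547.4 = 0.3099.
Eyring denominator: −S ln(1−ᾱ) = 203.041.
V = 14.1 × 12.3 × 3.8 = 659.034 m³.
RT60 = 0.161 × 659.034 / 203.041 = 0.52 s.

0.52 sec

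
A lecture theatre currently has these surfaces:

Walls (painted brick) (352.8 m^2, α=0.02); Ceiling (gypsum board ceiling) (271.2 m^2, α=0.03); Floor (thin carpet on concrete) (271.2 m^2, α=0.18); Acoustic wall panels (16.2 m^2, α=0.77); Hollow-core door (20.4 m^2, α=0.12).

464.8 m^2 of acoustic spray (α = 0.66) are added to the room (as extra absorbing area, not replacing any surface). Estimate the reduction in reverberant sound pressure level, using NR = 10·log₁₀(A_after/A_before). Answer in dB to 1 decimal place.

Equivalent absorption area: A_before = 352.8×0.02 + 271.2×0.03 + 271.2×0.18 + 16.2×0.77 + 20.4×0.12 = 78.930 m^2.
Treatment contributes 464.8·0.66 = 306.768 sabins.
New total A_after = 385.698 sabins.
NR = 10·log₁₀(385.698/78.930) = 6.9 dB.

6.9 dB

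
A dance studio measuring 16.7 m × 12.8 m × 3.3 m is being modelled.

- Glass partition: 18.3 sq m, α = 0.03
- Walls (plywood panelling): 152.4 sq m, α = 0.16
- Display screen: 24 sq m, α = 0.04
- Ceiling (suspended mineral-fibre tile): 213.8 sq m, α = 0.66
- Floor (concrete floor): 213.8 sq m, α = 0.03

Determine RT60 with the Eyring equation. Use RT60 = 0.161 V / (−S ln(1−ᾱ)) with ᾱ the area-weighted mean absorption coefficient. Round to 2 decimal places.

S = Σ Sᵢ = 622.3 sq m.
Absorption A = 18.3×0.03 + 152.4×0.16 + 24×0.04 + 213.8×0.66 + 213.8×0.03 = 173.415 sabins.
ᾱ = 173.415 / 622.3 = 0.2787.
−S·ln(1−ᾱ) = −622.3 × ln(1 − 0.2787) = 203.305.
V = 16.7 × 12.8 × 3.3 = 705.408 m³.
T = 0.161·V/[−S·ln(1−ᾱ)] = 0.161·705.408/203.305 = 0.56 s.

0.56 s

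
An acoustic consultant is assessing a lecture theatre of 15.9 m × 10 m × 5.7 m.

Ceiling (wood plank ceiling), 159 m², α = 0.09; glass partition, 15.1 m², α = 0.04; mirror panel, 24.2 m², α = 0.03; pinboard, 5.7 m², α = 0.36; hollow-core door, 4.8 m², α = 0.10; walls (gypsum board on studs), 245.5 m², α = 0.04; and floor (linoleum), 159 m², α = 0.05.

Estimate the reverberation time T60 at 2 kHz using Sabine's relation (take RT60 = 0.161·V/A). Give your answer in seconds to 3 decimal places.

Summing Sᵢαᵢ: 14.310 + 0.604 + 0.726 + 2.052 + 0.480 + 9.820 + 7.950 → A = 35.942 sabins.
Volume V = 15.9 × 10 × 5.7 = 906.3 m³.
RT60 = 0.161 · V / A = 0.161 × 906.3 / 35.942 = 4.060 s.

4.060 s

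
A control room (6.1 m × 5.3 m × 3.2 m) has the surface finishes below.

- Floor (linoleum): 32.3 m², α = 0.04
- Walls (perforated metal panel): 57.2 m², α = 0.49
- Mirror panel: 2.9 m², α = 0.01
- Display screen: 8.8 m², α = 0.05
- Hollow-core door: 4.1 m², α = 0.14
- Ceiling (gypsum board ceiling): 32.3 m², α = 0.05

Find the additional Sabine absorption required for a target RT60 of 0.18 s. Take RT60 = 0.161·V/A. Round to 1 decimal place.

60.6 sabins

Summing Sᵢαᵢ: 1.292 + 28.028 + 0.029 + 0.440 + 0.574 + 1.615 → A₁ = 31.978 sabins.
For T = 0.18 s, need A₂ = 0.161·V/T = 0.161·103.456/0.18 = 92.536 sabins.
Additional absorption ΔA = 92.536 − 31.978 = 60.6 sabins.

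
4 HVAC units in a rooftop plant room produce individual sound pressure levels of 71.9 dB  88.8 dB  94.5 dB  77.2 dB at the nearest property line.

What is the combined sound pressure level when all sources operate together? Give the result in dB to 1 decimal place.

95.6 dB

Sum in the linear (power) domain: Σ 10^(Lᵢ/10) = 10^(71.9/10) + 10^(88.8/10) + 10^(94.5/10) + 10^(77.2/10) = 3.645e+09.
Combined level = 10 log₁₀(3.645e+09) = 95.6 dB.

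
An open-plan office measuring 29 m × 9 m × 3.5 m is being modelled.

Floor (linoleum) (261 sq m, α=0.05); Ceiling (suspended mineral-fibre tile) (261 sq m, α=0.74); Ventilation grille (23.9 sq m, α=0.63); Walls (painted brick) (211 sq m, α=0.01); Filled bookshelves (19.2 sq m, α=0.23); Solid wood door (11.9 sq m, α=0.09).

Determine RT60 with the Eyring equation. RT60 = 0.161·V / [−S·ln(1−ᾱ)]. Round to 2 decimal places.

Total surface area S = 261 + 261 + 23.9 + 211 + 19.2 + 11.9 = 788.0 sq m.
Absorption A = 261·0.05 + 261·0.74 + 23.9·0.63 + 211·0.01 + 19.2·0.23 + 11.9·0.09 = 228.844 sabins.
Mean coefficient ᾱ = A/S = 0.2904.
Eyring denominator: −S ln(1−ᾱ) = 270.326.
V = 29 × 9 × 3.5 = 913.5 m³.
T = 0.161·V/[−S·ln(1−ᾱ)] = 0.161·913.5/270.326 = 0.54 s.

0.54 s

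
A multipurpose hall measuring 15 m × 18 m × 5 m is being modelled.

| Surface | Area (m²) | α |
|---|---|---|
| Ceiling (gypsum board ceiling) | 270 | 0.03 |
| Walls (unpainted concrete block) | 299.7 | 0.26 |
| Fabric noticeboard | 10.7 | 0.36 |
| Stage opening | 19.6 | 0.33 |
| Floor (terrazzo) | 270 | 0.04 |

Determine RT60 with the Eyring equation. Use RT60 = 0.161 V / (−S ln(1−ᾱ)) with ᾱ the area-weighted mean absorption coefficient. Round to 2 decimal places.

1.90 sec

Total surface area S = 270 + 299.7 + 10.7 + 19.6 + 270 = 870.0 m².
Σ(Sᵢαᵢ) = 270·0.03 + 299.7·0.26 + 10.7·0.36 + 19.6·0.33 + 270·0.04 = 107.142.
Mean coefficient ᾱ = A/S = 0.1232.
Eyring denominator: −S ln(1−ᾱ) = 114.384.
V = 15 × 18 × 5 = 1350 m³.
RT60 = 0.161 × 1350 / 114.384 = 1.90 s.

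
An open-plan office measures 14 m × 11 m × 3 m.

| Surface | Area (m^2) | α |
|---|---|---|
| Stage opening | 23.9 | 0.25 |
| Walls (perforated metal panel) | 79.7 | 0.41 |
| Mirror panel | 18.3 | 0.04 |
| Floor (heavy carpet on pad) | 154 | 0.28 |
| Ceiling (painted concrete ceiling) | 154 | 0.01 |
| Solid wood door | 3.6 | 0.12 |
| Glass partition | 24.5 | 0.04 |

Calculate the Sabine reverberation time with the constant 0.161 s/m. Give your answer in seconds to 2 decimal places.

0.87 s

Equivalent absorption area: A = 23.9·0.25 + 79.7·0.41 + 18.3·0.04 + 154·0.28 + 154·0.01 + 3.6·0.12 + 24.5·0.04 = 85.456 m^2.
Room volume: 462 m³.
T = 0.161 V/A = 0.161·462/85.456 = 0.87 s.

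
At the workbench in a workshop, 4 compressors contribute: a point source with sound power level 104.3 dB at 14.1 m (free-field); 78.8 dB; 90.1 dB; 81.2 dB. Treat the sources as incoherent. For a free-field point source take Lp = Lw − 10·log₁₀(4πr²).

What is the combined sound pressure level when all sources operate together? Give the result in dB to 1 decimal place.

90.9 dB

Source at 14.1 m: Lp = 104.3 − 10·log₁₀(4π·14.1²) = 104.3 − 10·log₁₀(2498.320) = 70.3 dB.
Sum in the linear (power) domain: Σ 10^(Lᵢ/10) = 10^(70.3/10) + 10^(78.8/10) + 10^(90.1/10) + 10^(81.2/10) = 1.242e+09.
L_total = 10·log₁₀(1.242e+09) = 90.9 dB.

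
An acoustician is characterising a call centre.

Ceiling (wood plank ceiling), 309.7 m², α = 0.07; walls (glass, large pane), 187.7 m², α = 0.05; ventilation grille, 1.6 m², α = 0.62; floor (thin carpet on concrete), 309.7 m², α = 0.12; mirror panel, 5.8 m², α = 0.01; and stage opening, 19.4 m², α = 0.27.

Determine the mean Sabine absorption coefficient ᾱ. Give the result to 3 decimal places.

0.089

S = Σ Sᵢ = 309.7 + 187.7 + 1.6 + 309.7 + 5.8 + 19.4 = 833.9 m².
Σ(Sᵢαᵢ) = 309.7*0.07 + 187.7*0.05 + 1.6*0.62 + 309.7*0.12 + 5.8*0.01 + 19.4*0.27 = 74.516.
ᾱ = 74.516 / 833.9 = 0.089.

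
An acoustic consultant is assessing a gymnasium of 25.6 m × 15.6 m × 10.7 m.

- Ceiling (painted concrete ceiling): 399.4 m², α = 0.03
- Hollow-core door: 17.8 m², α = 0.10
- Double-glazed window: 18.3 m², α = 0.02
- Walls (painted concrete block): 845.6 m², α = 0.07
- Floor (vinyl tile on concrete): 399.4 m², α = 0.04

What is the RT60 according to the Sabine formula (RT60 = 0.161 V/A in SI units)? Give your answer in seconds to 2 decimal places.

7.70 seconds

Total absorption A = 399.4×0.03 + 17.8×0.10 + 18.3×0.02 + 845.6×0.07 + 399.4×0.04
  = 11.982 + 1.780 + 0.366 + 59.192 + 15.976 = 89.296 m² sabins.
Room volume: 4273.152 m³.
RT60 = 0.161 · V / A = 0.161 × 4273.152 / 89.296 = 7.70 s.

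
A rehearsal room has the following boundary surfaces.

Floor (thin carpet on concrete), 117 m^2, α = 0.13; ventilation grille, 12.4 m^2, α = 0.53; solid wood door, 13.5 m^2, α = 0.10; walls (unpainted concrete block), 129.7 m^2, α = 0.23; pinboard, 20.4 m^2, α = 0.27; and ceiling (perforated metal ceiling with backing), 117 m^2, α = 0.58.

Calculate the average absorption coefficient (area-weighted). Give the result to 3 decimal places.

S = Σ Sᵢ = 117 + 12.4 + 13.5 + 129.7 + 20.4 + 117 = 410.0 m^2.
Σ(Sᵢαᵢ) = 117×0.13 + 12.4×0.53 + 13.5×0.10 + 129.7×0.23 + 20.4×0.27 + 117×0.58 = 126.331.
ᾱ = A/S = 0.308.

0.308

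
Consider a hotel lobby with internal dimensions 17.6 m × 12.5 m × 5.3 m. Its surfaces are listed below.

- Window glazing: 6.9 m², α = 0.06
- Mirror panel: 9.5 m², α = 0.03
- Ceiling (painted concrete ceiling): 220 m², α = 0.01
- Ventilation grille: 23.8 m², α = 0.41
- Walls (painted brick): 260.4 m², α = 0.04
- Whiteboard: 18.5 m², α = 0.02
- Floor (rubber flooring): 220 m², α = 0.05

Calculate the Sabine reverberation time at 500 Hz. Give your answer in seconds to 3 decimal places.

5.450 s

Total absorption A = 6.9*0.06 + 9.5*0.03 + 220*0.01 + 23.8*0.41 + 260.4*0.04 + 18.5*0.02 + 220*0.05
  = 0.414 + 0.285 + 2.200 + 9.758 + 10.416 + 0.370 + 11.000 = 34.443 m² sabins.
Room volume: 1166 m³.
Sabine: RT60 = 0.161 × 1166 / 34.443 = 5.450 s.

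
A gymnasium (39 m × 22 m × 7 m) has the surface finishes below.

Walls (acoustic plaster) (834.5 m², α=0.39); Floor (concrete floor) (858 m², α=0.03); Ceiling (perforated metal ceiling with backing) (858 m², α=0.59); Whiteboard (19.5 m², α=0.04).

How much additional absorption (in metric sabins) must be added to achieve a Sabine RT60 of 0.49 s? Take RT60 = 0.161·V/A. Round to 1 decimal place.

1115.2 sabins

Summing Sᵢαᵢ: 325.455 + 25.740 + 506.220 + 0.780 → A₁ = 858.195 sabins.
Target A₂ = 0.161·6006/0.49 = 1973.400 sabins (V = 6006 m³).
Shortfall: 1973.400 − 858.195 = 1115.2 sabins.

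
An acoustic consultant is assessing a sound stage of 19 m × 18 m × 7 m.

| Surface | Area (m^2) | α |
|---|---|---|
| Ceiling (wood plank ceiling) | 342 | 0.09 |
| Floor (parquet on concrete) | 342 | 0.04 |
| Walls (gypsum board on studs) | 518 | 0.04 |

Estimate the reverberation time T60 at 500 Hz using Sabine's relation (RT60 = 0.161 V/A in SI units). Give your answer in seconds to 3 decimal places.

5.913 sec

Equivalent absorption area: A = 342·0.09 + 342·0.04 + 518·0.04 = 65.180 m^2.
V = 19·18·7 = 2394 m³.
T = 0.161 V/A = 0.161·2394/65.180 = 5.913 s.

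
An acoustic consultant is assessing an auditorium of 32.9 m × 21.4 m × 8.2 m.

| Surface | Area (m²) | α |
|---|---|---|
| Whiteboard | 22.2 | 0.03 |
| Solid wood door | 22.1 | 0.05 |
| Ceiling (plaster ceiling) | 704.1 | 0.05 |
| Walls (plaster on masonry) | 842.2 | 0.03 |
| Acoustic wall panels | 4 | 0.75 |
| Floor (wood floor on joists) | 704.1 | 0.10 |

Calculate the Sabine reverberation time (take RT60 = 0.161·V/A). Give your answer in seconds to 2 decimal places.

Summing Sᵢαᵢ: 0.666 + 1.105 + 35.205 + 25.266 + 3.000 + 70.410 → A = 135.652 sabins.
Room volume: 5773.292 m³.
Sabine: RT60 = 0.161 × 5773.292 / 135.652 = 6.85 s.

6.85 s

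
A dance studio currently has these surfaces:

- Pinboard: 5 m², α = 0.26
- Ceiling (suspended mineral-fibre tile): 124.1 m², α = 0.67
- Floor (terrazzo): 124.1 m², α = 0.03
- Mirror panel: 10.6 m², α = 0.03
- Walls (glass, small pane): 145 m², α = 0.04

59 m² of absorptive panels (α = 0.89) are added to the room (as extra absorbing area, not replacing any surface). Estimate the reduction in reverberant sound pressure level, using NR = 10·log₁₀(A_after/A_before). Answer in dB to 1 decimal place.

1.9 dB

Equivalent absorption area: A_before = 5·0.26 + 124.1·0.67 + 124.1·0.03 + 10.6·0.03 + 145·0.04 = 94.288 m².
Treatment contributes 59·0.89 = 52.510 sabins.
New total A_after = 146.798 sabins.
NR = 10·log₁₀(146.798/94.288) = 1.9 dB.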